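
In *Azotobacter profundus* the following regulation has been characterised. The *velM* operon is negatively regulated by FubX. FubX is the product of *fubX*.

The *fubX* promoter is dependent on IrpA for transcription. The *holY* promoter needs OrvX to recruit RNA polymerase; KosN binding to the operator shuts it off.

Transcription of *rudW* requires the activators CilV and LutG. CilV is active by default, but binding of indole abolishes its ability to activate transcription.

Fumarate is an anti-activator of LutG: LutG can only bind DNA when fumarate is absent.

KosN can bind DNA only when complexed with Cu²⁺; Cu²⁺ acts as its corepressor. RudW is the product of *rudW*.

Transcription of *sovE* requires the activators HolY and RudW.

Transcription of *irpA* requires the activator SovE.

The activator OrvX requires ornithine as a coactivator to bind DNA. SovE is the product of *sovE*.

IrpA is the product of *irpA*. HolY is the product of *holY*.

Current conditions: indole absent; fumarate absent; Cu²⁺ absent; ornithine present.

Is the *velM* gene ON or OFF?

OFF

Cu²⁺ is absent, so KosN is inactive.
Ornithine is present, so OrvX is active.
No repressor is bound and OrvX is active, so *holY* is transcribed.
So HolY is produced and active.
Indole is absent, so CilV is active.
Fumarate is absent, so LutG is active.
No repressor is bound and CilV and LutG are active, so *rudW* is transcribed.
So RudW is produced and active.
No repressor is bound and HolY and RudW are active, so *sovE* is transcribed.
So SovE is produced and active.
No repressor is bound and SovE is active, so *irpA* is transcribed.
So IrpA is produced and active.
No repressor is bound and IrpA is active, so *fubX* is transcribed.
So FubX is produced and active.
With repressor FubX bound, *velM* is not transcribed.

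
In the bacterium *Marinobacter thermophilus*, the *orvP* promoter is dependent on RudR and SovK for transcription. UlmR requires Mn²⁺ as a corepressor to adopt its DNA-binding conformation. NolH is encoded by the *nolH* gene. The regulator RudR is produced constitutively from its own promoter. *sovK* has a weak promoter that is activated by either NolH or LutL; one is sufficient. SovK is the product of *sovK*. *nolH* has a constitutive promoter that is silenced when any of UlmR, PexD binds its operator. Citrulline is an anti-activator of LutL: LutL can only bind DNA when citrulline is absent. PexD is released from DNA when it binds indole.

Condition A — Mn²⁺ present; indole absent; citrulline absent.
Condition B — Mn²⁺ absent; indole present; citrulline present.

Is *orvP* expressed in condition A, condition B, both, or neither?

both

Condition A:
RudR is produced constitutively and is active.
Mn²⁺ is present, so UlmR is active.
Indole is absent, so PexD is active.
With repressor UlmR bound, *nolH* is not transcribed.
So NolH is not produced.
Citrulline is absent, so LutL is active.
Activator LutL is present, so *sovK* is transcribed.
So SovK is produced and active.
No repressor is bound and RudR and SovK are active, so *orvP* is transcribed.
→ *orvP* is ON in A.
Condition B:
RudR is produced constitutively and is active.
Mn²⁺ is absent, so UlmR is inactive.
Indole is present, so PexD is inactive.
With no repressor bound, *nolH* is transcribed.
So NolH is produced and active.
Citrulline is present, so LutL is inactive.
Activator NolH is present, so *sovK* is transcribed.
So SovK is produced and active.
No repressor is bound and RudR and SovK are active, so *orvP* is transcribed.
→ *orvP* is ON in B.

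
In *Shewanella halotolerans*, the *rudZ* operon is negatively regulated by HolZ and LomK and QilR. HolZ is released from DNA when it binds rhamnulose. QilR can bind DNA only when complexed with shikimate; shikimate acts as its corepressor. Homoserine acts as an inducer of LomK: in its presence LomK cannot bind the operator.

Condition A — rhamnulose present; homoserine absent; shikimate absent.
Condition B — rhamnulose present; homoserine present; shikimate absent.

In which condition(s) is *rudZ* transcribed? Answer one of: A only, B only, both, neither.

Condition A:
Rhamnulose is present, so HolZ is inactive.
Homoserine is absent, so LomK is active.
Shikimate is absent, so QilR is inactive.
With repressor LomK bound, *rudZ* is not transcribed.
→ *rudZ* is OFF in A.
Condition B:
Rhamnulose is present, so HolZ is inactive.
Homoserine is present, so LomK is inactive.
Shikimate is absent, so QilR is inactive.
With no repressor bound, *rudZ* is transcribed.
→ *rudZ* is ON in B.

B only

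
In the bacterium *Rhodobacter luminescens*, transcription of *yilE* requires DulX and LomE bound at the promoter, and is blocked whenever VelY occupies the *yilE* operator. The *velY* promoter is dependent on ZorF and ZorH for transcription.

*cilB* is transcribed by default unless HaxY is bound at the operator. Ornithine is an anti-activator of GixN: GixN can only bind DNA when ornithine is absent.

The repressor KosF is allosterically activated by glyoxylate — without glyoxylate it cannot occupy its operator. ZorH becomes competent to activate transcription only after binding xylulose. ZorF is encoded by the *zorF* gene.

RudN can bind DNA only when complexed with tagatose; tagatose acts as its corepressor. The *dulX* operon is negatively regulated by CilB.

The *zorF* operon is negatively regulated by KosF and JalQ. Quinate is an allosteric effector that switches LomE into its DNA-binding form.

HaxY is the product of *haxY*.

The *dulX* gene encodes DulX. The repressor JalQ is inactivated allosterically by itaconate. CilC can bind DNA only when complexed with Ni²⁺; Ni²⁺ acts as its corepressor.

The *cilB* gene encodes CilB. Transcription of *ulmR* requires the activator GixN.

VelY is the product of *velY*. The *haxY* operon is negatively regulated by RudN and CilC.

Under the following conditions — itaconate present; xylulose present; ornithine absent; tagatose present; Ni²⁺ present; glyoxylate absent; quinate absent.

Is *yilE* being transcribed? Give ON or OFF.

Glyoxylate is absent, so KosF is inactive.
Itaconate is present, so JalQ is inactive.
With no repressor bound, *zorF* is transcribed.
So ZorF is produced and active.
Xylulose is present, so ZorH is active.
No repressor is bound and ZorF and ZorH are active, so *velY* is transcribed.
So VelY is produced and active.
Tagatose is present, so RudN is active.
Ni²⁺ is present, so CilC is active.
With repressor RudN bound, *haxY* is not transcribed.
So HaxY is not produced.
With no repressor bound, *cilB* is transcribed.
So CilB is produced and active.
With repressor CilB bound, *dulX* is not transcribed.
So DulX is not produced.
Quinate is absent, so LomE is inactive.
With repressor VelY bound, *yilE* is not transcribed.

OFF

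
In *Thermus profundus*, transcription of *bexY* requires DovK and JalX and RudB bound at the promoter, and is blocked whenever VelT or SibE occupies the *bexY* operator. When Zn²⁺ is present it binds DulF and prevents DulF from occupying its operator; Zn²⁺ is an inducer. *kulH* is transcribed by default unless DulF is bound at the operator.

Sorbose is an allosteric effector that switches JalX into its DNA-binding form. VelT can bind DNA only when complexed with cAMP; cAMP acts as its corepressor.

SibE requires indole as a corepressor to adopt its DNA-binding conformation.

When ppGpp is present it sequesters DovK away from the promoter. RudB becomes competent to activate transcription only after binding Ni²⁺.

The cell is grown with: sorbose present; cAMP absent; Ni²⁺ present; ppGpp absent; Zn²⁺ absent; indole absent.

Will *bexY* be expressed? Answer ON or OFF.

ON

ppGpp is absent, so DovK is active.
cAMP is absent, so VelT is inactive.
Indole is absent, so SibE is inactive.
Sorbose is present, so JalX is active.
Ni²⁺ is present, so RudB is active.
No repressor is bound and DovK and JalX and RudB are active, so *bexY* is transcribed.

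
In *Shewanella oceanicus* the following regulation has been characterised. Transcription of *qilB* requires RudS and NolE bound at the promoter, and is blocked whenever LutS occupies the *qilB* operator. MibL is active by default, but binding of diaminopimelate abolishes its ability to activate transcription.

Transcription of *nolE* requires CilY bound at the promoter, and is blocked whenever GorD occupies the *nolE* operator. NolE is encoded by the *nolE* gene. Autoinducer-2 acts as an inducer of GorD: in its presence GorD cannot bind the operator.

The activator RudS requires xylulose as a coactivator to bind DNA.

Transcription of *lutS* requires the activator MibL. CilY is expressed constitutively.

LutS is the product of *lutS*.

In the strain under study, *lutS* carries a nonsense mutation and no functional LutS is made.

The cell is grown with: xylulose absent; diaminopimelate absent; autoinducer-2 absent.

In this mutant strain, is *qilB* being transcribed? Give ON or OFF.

OFF

LutS is non-functional in this strain, so it has no effect.
Xylulose is absent, so RudS is inactive.
CilY is produced constitutively and is active.
Autoinducer-2 is absent, so GorD is active.
With repressor GorD bound, *nolE* is not transcribed.
So NolE is not produced.
Required activator RudS is absent, so *qilB* is not transcribed.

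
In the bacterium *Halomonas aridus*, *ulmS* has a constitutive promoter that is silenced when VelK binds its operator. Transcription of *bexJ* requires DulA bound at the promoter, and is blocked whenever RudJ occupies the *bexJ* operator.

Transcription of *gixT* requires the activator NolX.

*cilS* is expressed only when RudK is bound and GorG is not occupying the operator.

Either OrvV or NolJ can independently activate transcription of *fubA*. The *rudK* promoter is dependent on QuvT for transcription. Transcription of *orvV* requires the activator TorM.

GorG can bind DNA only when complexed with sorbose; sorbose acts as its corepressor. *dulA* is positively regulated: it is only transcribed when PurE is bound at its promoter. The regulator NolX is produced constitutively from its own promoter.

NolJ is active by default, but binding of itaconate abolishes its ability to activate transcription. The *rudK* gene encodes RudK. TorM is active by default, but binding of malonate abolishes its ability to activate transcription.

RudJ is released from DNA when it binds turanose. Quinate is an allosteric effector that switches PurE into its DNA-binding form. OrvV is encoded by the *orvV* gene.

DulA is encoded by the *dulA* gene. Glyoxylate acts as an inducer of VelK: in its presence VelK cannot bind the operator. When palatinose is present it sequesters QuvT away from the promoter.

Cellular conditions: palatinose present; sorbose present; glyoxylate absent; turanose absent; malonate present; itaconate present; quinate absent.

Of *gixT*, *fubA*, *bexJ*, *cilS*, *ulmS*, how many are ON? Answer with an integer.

NolX is produced constitutively and is active.
No repressor is bound and NolX is active, so *gixT* is transcribed.
→ *gixT* is ON.
Malonate is present, so TorM is inactive.
Required activator TorM is absent, so *orvV* is not transcribed.
So OrvV is not produced.
Itaconate is present, so NolJ is inactive.
No activator is available at the *fubA* promoter, so *fubA* is not transcribed.
→ *fubA* is OFF.
Quinate is absent, so PurE is inactive.
Required activator PurE is absent, so *dulA* is not transcribed.
So DulA is not produced.
Turanose is absent, so RudJ is active.
With repressor RudJ bound, *bexJ* is not transcribed.
→ *bexJ* is OFF.
Sorbose is present, so GorG is active.
Palatinose is present, so QuvT is inactive.
Required activator QuvT is absent, so *rudK* is not transcribed.
So RudK is not produced.
With repressor GorG bound, *cilS* is not transcribed.
→ *cilS* is OFF.
Glyoxylate is absent, so VelK is active.
With repressor VelK bound, *ulmS* is not transcribed.
→ *ulmS* is OFF.
1 of the 5 genes is transcribed.

1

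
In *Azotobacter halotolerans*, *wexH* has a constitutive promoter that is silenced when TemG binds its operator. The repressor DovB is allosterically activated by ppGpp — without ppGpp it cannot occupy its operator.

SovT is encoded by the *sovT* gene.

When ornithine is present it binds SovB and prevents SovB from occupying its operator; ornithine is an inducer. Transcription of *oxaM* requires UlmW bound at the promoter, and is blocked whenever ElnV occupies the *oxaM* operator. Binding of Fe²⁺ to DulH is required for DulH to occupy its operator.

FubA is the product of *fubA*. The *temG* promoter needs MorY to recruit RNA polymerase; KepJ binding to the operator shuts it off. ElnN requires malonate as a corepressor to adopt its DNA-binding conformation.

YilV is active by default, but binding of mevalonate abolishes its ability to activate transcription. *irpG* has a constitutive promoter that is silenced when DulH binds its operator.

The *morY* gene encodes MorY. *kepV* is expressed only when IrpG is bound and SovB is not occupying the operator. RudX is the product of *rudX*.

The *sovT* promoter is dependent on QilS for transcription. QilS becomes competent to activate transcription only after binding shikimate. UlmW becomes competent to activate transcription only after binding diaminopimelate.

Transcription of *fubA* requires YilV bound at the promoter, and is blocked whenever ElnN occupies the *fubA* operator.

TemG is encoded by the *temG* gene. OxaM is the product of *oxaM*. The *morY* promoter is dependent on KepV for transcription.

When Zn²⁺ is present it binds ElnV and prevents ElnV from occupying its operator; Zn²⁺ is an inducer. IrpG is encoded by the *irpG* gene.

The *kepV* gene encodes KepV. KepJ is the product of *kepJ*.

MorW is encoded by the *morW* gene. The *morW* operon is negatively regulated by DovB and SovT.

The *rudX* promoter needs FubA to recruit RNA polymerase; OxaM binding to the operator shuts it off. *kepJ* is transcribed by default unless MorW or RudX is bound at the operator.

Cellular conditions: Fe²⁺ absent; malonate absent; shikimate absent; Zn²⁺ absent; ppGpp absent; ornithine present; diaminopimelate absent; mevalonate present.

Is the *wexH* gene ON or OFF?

Fe²⁺ is absent, so DulH is inactive.
With no repressor bound, *irpG* is transcribed.
So IrpG is produced and active.
Ornithine is present, so SovB is inactive.
No repressor is bound and IrpG is active, so *kepV* is transcribed.
So KepV is produced and active.
No repressor is bound and KepV is active, so *morY* is transcribed.
So MorY is produced and active.
ppGpp is absent, so DovB is inactive.
Shikimate is absent, so QilS is inactive.
Required activator QilS is absent, so *sovT* is not transcribed.
So SovT is not produced.
With no repressor bound, *morW* is transcribed.
So MorW is produced and active.
Diaminopimelate is absent, so UlmW is inactive.
Zn²⁺ is absent, so ElnV is active.
With repressor ElnV bound, *oxaM* is not transcribed.
So OxaM is not produced.
Mevalonate is present, so YilV is inactive.
Malonate is absent, so ElnN is inactive.
Required activator YilV is absent, so *fubA* is not transcribed.
So FubA is not produced.
Required activator FubA is absent, so *rudX* is not transcribed.
So RudX is not produced.
With repressor MorW bound, *kepJ* is not transcribed.
So KepJ is not produced.
No repressor is bound and MorY is active, so *temG* is transcribed.
So TemG is produced and active.
With repressor TemG bound, *wexH* is not transcribed.

OFF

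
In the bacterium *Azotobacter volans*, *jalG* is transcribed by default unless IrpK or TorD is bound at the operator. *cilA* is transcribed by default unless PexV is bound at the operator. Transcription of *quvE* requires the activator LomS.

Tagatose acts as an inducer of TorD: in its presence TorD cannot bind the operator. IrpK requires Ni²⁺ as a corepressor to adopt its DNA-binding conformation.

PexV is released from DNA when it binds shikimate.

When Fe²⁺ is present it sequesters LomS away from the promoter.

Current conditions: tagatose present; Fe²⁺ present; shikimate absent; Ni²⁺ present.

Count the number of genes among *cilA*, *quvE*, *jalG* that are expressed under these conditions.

Shikimate is absent, so PexV is active.
With repressor PexV bound, *cilA* is not transcribed.
→ *cilA* is OFF.
Fe²⁺ is present, so LomS is inactive.
Required activator LomS is absent, so *quvE* is not transcribed.
→ *quvE* is OFF.
Ni²⁺ is present, so IrpK is active.
Tagatose is present, so TorD is inactive.
With repressor IrpK bound, *jalG* is not transcribed.
→ *jalG* is OFF.
0 of the 3 genes are transcribed.

0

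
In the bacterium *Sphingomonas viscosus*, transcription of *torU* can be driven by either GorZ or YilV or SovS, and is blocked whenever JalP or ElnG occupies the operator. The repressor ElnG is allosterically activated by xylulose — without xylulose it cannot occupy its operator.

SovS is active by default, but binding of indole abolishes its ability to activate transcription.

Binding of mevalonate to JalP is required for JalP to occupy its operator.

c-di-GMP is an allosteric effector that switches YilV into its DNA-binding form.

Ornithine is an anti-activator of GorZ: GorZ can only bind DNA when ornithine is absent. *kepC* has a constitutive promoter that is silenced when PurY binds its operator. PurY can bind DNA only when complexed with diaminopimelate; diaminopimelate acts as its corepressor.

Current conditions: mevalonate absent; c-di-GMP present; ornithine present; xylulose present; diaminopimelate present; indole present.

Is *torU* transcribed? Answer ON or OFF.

OFF

Mevalonate is absent, so JalP is inactive.
Xylulose is present, so ElnG is active.
Ornithine is present, so GorZ is inactive.
c-di-GMP is present, so YilV is active.
Indole is present, so SovS is inactive.
With repressor ElnG bound, *torU* is not transcribed.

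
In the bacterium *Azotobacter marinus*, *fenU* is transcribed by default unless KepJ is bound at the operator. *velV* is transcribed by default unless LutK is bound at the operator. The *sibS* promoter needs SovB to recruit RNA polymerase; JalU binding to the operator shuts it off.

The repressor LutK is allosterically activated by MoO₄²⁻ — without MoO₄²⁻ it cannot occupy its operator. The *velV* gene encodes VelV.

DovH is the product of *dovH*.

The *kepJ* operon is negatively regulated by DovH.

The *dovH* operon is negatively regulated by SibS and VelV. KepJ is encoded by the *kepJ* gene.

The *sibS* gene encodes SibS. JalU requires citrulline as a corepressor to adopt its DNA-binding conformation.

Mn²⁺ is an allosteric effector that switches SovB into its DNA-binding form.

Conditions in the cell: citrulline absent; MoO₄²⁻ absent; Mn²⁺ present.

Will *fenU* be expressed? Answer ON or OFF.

OFF

Mn²⁺ is present, so SovB is active.
Citrulline is absent, so JalU is inactive.
No repressor is bound and SovB is active, so *sibS* is transcribed.
So SibS is produced and active.
MoO₄²⁻ is absent, so LutK is inactive.
With no repressor bound, *velV* is transcribed.
So VelV is produced and active.
With repressor SibS bound, *dovH* is not transcribed.
So DovH is not produced.
With no repressor bound, *kepJ* is transcribed.
So KepJ is produced and active.
With repressor KepJ bound, *fenU* is not transcribed.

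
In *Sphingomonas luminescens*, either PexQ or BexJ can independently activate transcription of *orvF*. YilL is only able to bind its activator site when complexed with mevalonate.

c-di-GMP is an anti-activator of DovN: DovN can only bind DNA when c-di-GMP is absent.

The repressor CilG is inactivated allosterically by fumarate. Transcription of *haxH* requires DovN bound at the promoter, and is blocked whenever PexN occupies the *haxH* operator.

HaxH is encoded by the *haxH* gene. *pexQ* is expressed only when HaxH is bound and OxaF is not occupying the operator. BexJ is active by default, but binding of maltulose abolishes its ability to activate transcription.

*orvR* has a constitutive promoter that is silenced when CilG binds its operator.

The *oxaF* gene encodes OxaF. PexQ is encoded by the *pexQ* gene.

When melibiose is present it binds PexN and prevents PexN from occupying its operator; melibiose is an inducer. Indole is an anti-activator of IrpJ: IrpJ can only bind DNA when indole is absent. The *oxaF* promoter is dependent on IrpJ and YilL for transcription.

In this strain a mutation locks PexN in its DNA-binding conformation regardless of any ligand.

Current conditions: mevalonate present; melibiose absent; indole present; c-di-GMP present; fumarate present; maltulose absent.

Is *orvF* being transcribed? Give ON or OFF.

ON

Indole is present, so IrpJ is inactive.
Mevalonate is present, so YilL is active.
Required activator IrpJ is absent, so *oxaF* is not transcribed.
So OxaF is not produced.
PexN is constitutively active in this strain.
c-di-GMP is present, so DovN is inactive.
With repressor PexN bound, *haxH* is not transcribed.
So HaxH is not produced.
Required activator HaxH is absent, so *pexQ* is not transcribed.
So PexQ is not produced.
Maltulose is absent, so BexJ is active.
Activator BexJ is present, so *orvF* is transcribed.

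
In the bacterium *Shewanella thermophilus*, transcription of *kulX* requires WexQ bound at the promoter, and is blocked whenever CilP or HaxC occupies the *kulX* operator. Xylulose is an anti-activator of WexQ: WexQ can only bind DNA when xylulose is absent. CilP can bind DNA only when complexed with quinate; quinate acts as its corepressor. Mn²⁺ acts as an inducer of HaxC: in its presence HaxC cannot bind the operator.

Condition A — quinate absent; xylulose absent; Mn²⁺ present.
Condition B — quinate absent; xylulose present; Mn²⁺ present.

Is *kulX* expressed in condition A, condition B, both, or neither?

Condition A:
Quinate is absent, so CilP is inactive.
Xylulose is absent, so WexQ is active.
Mn²⁺ is present, so HaxC is inactive.
No repressor is bound and WexQ is active, so *kulX* is transcribed.
→ *kulX* is ON in A.
Condition B:
Quinate is absent, so CilP is inactive.
Xylulose is present, so WexQ is inactive.
Mn²⁺ is present, so HaxC is inactive.
Required activator WexQ is absent, so *kulX* is not transcribed.
→ *kulX* is OFF in B.

A only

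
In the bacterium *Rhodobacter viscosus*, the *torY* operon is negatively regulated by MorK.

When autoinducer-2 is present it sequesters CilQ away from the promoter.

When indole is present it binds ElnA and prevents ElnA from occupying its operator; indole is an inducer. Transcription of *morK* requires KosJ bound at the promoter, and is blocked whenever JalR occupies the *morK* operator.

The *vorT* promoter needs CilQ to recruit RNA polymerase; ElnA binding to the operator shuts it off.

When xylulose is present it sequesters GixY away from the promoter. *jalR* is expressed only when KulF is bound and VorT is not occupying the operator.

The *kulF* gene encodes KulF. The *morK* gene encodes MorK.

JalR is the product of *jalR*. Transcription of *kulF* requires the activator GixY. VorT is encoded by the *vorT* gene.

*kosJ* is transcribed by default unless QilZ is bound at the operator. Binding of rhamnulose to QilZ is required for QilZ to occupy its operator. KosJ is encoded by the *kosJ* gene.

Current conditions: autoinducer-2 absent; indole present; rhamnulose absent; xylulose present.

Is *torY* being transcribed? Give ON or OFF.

OFF

Xylulose is present, so GixY is inactive.
Required activator GixY is absent, so *kulF* is not transcribed.
So KulF is not produced.
Indole is present, so ElnA is inactive.
Autoinducer-2 is absent, so CilQ is active.
No repressor is bound and CilQ is active, so *vorT* is transcribed.
So VorT is produced and active.
With repressor VorT bound, *jalR* is not transcribed.
So JalR is not produced.
Rhamnulose is absent, so QilZ is inactive.
With no repressor bound, *kosJ* is transcribed.
So KosJ is produced and active.
No repressor is bound and KosJ is active, so *morK* is transcribed.
So MorK is produced and active.
With repressor MorK bound, *torY* is not transcribed.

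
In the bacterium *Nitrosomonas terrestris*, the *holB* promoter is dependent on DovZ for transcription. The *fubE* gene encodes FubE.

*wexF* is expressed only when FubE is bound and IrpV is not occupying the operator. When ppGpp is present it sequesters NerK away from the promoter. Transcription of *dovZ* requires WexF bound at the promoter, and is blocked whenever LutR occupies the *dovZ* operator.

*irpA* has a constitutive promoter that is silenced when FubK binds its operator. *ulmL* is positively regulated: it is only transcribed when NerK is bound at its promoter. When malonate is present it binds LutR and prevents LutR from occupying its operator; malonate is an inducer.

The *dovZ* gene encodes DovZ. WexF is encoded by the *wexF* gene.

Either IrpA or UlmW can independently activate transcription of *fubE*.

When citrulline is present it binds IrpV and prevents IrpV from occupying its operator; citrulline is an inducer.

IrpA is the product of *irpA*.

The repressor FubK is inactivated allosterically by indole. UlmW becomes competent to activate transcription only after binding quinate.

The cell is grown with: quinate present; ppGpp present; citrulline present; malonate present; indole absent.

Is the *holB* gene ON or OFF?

ON

Indole is absent, so FubK is active.
With repressor FubK bound, *irpA* is not transcribed.
So IrpA is not produced.
Quinate is present, so UlmW is active.
Activator UlmW is present, so *fubE* is transcribed.
So FubE is produced and active.
Citrulline is present, so IrpV is inactive.
No repressor is bound and FubE is active, so *wexF* is transcribed.
So WexF is produced and active.
Malonate is present, so LutR is inactive.
No repressor is bound and WexF is active, so *dovZ* is transcribed.
So DovZ is produced and active.
No repressor is bound and DovZ is active, so *holB* is transcribed.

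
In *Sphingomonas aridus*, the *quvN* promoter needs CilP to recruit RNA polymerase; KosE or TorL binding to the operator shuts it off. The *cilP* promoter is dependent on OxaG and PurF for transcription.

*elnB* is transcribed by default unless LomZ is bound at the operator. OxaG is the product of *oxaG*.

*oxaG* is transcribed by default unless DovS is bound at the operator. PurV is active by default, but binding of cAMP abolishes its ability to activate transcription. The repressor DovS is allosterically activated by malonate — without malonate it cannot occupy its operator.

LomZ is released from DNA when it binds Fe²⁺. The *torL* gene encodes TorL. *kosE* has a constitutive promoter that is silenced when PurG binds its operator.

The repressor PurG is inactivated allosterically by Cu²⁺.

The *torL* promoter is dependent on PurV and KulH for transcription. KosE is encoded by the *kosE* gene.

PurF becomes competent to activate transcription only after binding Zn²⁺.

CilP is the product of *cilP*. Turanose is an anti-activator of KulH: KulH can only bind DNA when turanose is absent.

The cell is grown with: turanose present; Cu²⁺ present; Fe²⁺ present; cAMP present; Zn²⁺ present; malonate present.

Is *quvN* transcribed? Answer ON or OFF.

OFF

Malonate is present, so DovS is active.
With repressor DovS bound, *oxaG* is not transcribed.
So OxaG is not produced.
Zn²⁺ is present, so PurF is active.
Required activator OxaG is absent, so *cilP* is not transcribed.
So CilP is not produced.
Cu²⁺ is present, so PurG is inactive.
With no repressor bound, *kosE* is transcribed.
So KosE is produced and active.
cAMP is present, so PurV is inactive.
Turanose is present, so KulH is inactive.
Required activator PurV is absent, so *torL* is not transcribed.
So TorL is not produced.
With repressor KosE bound, *quvN* is not transcribed.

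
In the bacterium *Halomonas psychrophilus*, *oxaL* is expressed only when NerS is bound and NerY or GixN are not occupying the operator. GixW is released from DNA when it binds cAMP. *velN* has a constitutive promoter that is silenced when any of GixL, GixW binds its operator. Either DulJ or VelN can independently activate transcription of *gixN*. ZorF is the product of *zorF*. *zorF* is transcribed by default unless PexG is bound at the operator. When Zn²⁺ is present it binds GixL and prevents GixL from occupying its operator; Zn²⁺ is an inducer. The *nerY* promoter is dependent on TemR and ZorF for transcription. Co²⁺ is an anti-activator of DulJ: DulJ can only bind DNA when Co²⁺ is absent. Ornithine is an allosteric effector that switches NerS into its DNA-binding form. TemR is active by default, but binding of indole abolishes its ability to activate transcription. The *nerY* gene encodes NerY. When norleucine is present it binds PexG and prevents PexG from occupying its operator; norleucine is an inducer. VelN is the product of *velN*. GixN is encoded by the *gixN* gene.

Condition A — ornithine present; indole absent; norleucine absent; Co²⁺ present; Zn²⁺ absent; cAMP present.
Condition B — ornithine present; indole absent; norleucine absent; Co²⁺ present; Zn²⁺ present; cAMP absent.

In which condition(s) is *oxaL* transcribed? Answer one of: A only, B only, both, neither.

both

Condition A:
Ornithine is present, so NerS is active.
Indole is absent, so TemR is active.
Norleucine is absent, so PexG is active.
With repressor PexG bound, *zorF* is not transcribed.
So ZorF is not produced.
Required activator ZorF is absent, so *nerY* is not transcribed.
So NerY is not produced.
Co²⁺ is present, so DulJ is inactive.
Zn²⁺ is absent, so GixL is active.
cAMP is present, so GixW is inactive.
With repressor GixL bound, *velN* is not transcribed.
So VelN is not produced.
No activator is available at the *gixN* promoter, so *gixN* is not transcribed.
So GixN is not produced.
No repressor is bound and NerS is active, so *oxaL* is transcribed.
→ *oxaL* is ON in A.
Condition B:
Ornithine is present, so NerS is active.
Indole is absent, so TemR is active.
Norleucine is absent, so PexG is active.
With repressor PexG bound, *zorF* is not transcribed.
So ZorF is not produced.
Required activator ZorF is absent, so *nerY* is not transcribed.
So NerY is not produced.
Co²⁺ is present, so DulJ is inactive.
Zn²⁺ is present, so GixL is inactive.
cAMP is absent, so GixW is active.
With repressor GixW bound, *velN* is not transcribed.
So VelN is not produced.
No activator is available at the *gixN* promoter, so *gixN* is not transcribed.
So GixN is not produced.
No repressor is bound and NerS is active, so *oxaL* is transcribed.
→ *oxaL* is ON in B.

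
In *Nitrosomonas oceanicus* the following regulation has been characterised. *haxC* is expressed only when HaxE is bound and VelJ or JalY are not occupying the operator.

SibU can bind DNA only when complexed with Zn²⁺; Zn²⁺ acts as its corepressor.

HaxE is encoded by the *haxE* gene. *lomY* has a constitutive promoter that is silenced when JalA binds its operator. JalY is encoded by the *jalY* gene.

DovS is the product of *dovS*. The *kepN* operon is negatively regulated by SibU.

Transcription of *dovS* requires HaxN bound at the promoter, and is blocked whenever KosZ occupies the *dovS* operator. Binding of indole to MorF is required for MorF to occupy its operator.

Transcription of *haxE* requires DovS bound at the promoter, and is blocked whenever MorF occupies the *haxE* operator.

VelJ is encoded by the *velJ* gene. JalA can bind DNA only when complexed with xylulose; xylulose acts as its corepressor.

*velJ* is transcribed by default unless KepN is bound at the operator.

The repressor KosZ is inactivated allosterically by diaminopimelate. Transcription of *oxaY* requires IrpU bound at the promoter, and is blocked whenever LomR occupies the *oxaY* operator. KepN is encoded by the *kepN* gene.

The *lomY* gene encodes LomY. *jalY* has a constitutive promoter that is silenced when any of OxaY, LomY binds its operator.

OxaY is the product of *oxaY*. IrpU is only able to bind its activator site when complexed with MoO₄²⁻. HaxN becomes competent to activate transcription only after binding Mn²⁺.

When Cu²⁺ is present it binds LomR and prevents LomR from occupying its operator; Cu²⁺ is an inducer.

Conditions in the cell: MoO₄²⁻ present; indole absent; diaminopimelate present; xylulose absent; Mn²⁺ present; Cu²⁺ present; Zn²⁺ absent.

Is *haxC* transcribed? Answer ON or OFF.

ON

Zn²⁺ is absent, so SibU is inactive.
With no repressor bound, *kepN* is transcribed.
So KepN is produced and active.
With repressor KepN bound, *velJ* is not transcribed.
So VelJ is not produced.
Indole is absent, so MorF is inactive.
Diaminopimelate is present, so KosZ is inactive.
Mn²⁺ is present, so HaxN is active.
No repressor is bound and HaxN is active, so *dovS* is transcribed.
So DovS is produced and active.
No repressor is bound and DovS is active, so *haxE* is transcribed.
So HaxE is produced and active.
Cu²⁺ is present, so LomR is inactive.
MoO₄²⁻ is present, so IrpU is active.
No repressor is bound and IrpU is active, so *oxaY* is transcribed.
So OxaY is produced and active.
Xylulose is absent, so JalA is inactive.
With no repressor bound, *lomY* is transcribed.
So LomY is produced and active.
With repressor OxaY bound, *jalY* is not transcribed.
So JalY is not produced.
No repressor is bound and HaxE is active, so *haxC* is transcribed.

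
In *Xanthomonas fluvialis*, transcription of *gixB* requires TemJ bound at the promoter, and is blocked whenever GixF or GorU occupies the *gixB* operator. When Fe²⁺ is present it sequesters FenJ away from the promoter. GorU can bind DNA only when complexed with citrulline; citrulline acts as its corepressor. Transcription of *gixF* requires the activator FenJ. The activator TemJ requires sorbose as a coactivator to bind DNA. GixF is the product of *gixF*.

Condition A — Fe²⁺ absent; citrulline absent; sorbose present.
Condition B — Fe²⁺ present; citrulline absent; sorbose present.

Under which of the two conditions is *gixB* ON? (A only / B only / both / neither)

B only

Condition A:
Fe²⁺ is absent, so FenJ is active.
No repressor is bound and FenJ is active, so *gixF* is transcribed.
So GixF is produced and active.
Citrulline is absent, so GorU is inactive.
Sorbose is present, so TemJ is active.
With repressor GixF bound, *gixB* is not transcribed.
→ *gixB* is OFF in A.
Condition B:
Fe²⁺ is present, so FenJ is inactive.
Required activator FenJ is absent, so *gixF* is not transcribed.
So GixF is not produced.
Citrulline is absent, so GorU is inactive.
Sorbose is present, so TemJ is active.
No repressor is bound and TemJ is active, so *gixB* is transcribed.
→ *gixB* is ON in B.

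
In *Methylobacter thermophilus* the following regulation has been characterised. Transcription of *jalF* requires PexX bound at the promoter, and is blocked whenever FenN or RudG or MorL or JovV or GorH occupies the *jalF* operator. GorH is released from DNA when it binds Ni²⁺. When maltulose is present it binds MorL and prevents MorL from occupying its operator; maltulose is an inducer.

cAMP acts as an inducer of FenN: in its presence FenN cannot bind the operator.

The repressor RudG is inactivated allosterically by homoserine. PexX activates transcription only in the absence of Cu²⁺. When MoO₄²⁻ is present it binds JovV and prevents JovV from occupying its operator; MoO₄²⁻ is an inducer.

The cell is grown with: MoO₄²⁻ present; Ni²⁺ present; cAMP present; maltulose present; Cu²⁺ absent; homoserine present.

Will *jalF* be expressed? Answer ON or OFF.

ON

cAMP is present, so FenN is inactive.
Homoserine is present, so RudG is inactive.
Maltulose is present, so MorL is inactive.
MoO₄²⁻ is present, so JovV is inactive.
Cu²⁺ is absent, so PexX is active.
Ni²⁺ is present, so GorH is inactive.
No repressor is bound and PexX is active, so *jalF* is transcribed.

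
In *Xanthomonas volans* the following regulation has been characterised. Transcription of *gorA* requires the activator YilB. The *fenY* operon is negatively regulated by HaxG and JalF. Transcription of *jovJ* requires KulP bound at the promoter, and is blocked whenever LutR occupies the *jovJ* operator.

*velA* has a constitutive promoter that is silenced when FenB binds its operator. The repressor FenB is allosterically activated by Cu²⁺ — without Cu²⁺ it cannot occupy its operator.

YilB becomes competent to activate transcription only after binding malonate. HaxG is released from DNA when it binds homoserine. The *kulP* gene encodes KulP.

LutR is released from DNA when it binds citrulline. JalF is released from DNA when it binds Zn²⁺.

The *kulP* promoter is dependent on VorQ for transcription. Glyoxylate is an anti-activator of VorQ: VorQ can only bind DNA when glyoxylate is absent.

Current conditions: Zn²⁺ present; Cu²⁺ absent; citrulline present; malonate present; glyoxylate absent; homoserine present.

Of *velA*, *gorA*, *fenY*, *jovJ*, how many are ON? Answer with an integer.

Cu²⁺ is absent, so FenB is inactive.
With no repressor bound, *velA* is transcribed.
→ *velA* is ON.
Malonate is present, so YilB is active.
No repressor is bound and YilB is active, so *gorA* is transcribed.
→ *gorA* is ON.
Homoserine is present, so HaxG is inactive.
Zn²⁺ is present, so JalF is inactive.
With no repressor bound, *fenY* is transcribed.
→ *fenY* is ON.
Citrulline is present, so LutR is inactive.
Glyoxylate is absent, so VorQ is active.
No repressor is bound and VorQ is active, so *kulP* is transcribed.
So KulP is produced and active.
No repressor is bound and KulP is active, so *jovJ* is transcribed.
→ *jovJ* is ON.
4 of the 4 genes are transcribed.

4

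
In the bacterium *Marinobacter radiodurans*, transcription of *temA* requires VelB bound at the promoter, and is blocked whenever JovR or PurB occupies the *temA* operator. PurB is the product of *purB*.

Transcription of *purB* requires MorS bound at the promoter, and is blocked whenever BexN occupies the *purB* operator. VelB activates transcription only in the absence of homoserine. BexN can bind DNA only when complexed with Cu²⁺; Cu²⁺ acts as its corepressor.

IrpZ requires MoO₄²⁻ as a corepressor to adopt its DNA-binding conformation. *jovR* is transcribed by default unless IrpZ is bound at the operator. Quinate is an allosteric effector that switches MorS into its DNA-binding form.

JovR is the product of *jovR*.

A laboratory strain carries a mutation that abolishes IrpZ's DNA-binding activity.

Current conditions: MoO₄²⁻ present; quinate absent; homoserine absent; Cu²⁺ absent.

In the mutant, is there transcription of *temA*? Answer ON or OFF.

OFF

IrpZ is non-functional in this strain, so it has no effect.
With no repressor bound, *jovR* is transcribed.
So JovR is produced and active.
Homoserine is absent, so VelB is active.
Quinate is absent, so MorS is inactive.
Cu²⁺ is absent, so BexN is inactive.
Required activator MorS is absent, so *purB* is not transcribed.
So PurB is not produced.
With repressor JovR bound, *temA* is not transcribed.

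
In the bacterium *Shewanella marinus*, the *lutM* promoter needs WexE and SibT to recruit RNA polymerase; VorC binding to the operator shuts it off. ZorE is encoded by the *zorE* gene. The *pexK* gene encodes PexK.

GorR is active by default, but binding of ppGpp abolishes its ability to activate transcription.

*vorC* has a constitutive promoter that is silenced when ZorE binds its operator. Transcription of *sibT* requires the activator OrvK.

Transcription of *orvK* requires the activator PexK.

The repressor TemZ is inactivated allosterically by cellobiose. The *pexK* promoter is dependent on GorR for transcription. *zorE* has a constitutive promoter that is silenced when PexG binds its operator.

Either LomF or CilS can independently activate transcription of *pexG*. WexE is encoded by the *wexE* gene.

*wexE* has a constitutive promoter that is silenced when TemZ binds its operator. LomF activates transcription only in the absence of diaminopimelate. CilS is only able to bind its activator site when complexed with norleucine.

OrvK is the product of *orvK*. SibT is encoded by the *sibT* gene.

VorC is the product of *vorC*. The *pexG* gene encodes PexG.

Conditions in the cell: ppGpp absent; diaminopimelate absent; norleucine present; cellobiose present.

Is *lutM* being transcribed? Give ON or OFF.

Cellobiose is present, so TemZ is inactive.
With no repressor bound, *wexE* is transcribed.
So WexE is produced and active.
ppGpp is absent, so GorR is active.
No repressor is bound and GorR is active, so *pexK* is transcribed.
So PexK is produced and active.
No repressor is bound and PexK is active, so *orvK* is transcribed.
So OrvK is produced and active.
No repressor is bound and OrvK is active, so *sibT* is transcribed.
So SibT is produced and active.
Diaminopimelate is absent, so LomF is active.
Norleucine is present, so CilS is active.
Activator LomF is present, so *pexG* is transcribed.
So PexG is produced and active.
With repressor PexG bound, *zorE* is not transcribed.
So ZorE is not produced.
With no repressor bound, *vorC* is transcribed.
So VorC is produced and active.
With repressor VorC bound, *lutM* is not transcribed.

OFF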